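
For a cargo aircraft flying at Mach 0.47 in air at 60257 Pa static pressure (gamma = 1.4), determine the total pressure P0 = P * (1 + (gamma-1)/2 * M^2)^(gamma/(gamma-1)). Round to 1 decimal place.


Step 1: (gamma-1)/2 * M^2 = 0.2 * 0.2209 = 0.04418
Step 2: 1 + 0.04418 = 1.04418
Step 3: Exponent gamma/(gamma-1) = 3.5
Step 4: P0 = 60257 * 1.04418^3.5 = 70100.5 Pa

70100.5


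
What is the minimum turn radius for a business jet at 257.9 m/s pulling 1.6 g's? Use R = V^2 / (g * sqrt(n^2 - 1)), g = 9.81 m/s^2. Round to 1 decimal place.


Step 1: V^2 = 257.9^2 = 66512.41
Step 2: n^2 - 1 = 1.6^2 - 1 = 1.56
Step 3: sqrt(1.56) = 1.249
Step 4: R = 66512.41 / (9.81 * 1.249) = 5428.4 m

5428.4


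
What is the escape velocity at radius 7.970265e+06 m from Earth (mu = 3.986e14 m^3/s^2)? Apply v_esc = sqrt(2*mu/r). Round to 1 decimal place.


Step 1: 2*mu/r = 2 * 3.986e14 / 7.970265e+06 = 100021768.4105
Step 2: v_esc = sqrt(100021768.4105) = 10001.1 m/s

10001.1


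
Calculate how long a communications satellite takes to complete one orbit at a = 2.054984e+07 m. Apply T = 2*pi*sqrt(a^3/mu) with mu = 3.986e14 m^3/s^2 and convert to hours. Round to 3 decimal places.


Step 1: a^3 / mu = 8.678114e+21 / 3.986e14 = 2.177148e+07
Step 2: sqrt(2.177148e+07) = 4665.9923 s
Step 3: T = 2*pi * 4665.9923 = 29317.29 s
Step 4: T in hours = 29317.29 / 3600 = 8.144 hours

8.144


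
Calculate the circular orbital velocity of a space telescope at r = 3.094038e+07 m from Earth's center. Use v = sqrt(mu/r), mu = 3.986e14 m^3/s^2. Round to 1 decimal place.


Step 1: mu / r = 3.986e14 / 3.094038e+07 = 12882841.1286
Step 2: v = sqrt(12882841.1286) = 3589.3 m/s

3589.3


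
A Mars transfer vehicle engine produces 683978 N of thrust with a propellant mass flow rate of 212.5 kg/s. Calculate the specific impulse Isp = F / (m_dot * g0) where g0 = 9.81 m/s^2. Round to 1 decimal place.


Step 1: m_dot * g0 = 212.5 * 9.81 = 2084.62
Step 2: Isp = 683978 / 2084.62 = 328.1 s

328.1


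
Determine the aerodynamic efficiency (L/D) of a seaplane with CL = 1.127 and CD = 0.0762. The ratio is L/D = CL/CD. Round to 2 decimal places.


Step 1: L/D = CL / CD = 1.127 / 0.0762
Step 2: L/D = 14.79

14.79


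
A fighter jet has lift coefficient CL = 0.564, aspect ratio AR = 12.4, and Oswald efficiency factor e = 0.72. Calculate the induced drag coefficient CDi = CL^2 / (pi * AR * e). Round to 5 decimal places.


Step 1: CL^2 = 0.564^2 = 0.318096
Step 2: pi * AR * e = 3.14159 * 12.4 * 0.72 = 28.048139
Step 3: CDi = 0.318096 / 28.048139 = 0.01134

0.01134


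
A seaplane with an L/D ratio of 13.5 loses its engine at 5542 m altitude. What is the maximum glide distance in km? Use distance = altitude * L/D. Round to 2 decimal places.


Step 1: Glide distance = altitude * L/D = 5542 * 13.5 = 74817.0 m
Step 2: Convert to km: 74817.0 / 1000 = 74.82 km

74.82


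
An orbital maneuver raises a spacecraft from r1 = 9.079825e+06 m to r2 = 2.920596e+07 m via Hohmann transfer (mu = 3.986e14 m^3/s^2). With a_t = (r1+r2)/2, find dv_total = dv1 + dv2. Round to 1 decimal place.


Step 1: Transfer semi-major axis a_t = (9.079825e+06 + 2.920596e+07) / 2 = 1.914289e+07 m
Step 2: v1 (circular at r1) = sqrt(mu/r1) = 6625.67 m/s
Step 3: v_t1 = sqrt(mu*(2/r1 - 1/a_t)) = 8183.93 m/s
Step 4: dv1 = |8183.93 - 6625.67| = 1558.26 m/s
Step 5: v2 (circular at r2) = 3694.31 m/s, v_t2 = 2544.3 m/s
Step 6: dv2 = |3694.31 - 2544.3| = 1150.01 m/s
Step 7: Total delta-v = 1558.26 + 1150.01 = 2708.3 m/s

2708.3


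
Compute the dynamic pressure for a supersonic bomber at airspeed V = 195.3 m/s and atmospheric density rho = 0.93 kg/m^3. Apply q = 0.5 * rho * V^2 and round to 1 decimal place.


Step 1: V^2 = 195.3^2 = 38142.09
Step 2: q = 0.5 * 0.93 * 38142.09
Step 3: q = 17736.1 Pa

17736.1


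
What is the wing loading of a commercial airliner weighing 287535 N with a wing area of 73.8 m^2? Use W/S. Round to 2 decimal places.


Step 1: Wing loading = W / S = 287535 / 73.8
Step 2: Wing loading = 3896.14 N/m^2

3896.14


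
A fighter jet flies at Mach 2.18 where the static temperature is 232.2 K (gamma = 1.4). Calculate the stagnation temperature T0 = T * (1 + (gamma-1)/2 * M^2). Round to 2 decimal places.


Step 1: (gamma-1)/2 = 0.2
Step 2: M^2 = 4.7524
Step 3: 1 + 0.2 * 4.7524 = 1.95048
Step 4: T0 = 232.2 * 1.95048 = 452.90 K

452.90


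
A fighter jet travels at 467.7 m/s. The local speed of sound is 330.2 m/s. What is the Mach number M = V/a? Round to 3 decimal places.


Step 1: M = V / a = 467.7 / 330.2
Step 2: M = 1.416

1.416


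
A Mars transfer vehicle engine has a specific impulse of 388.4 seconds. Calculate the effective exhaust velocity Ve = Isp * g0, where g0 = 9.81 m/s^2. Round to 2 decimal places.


Step 1: Ve = Isp * g0 = 388.4 * 9.81
Step 2: Ve = 3810.20 m/s

3810.20


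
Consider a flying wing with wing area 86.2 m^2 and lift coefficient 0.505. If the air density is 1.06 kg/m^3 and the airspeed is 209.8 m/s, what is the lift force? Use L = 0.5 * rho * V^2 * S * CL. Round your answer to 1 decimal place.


Step 1: Calculate dynamic pressure q = 0.5 * 1.06 * 209.8^2 = 0.5 * 1.06 * 44016.04 = 23328.5012 Pa
Step 2: Multiply by wing area and lift coefficient: L = 23328.5012 * 86.2 * 0.505
Step 3: L = 2010916.8034 * 0.505 = 1015513.0 N

1015513.0


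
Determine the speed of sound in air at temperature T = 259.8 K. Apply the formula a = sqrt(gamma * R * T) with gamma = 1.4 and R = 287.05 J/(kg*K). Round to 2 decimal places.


Step 1: gamma * R * T = 1.4 * 287.05 * 259.8 = 104405.826
Step 2: a = sqrt(104405.826) = 323.12 m/s

323.12


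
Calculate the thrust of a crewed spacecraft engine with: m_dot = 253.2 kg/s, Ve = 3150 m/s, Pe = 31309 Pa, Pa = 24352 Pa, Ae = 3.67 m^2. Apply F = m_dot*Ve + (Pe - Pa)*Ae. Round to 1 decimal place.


Step 1: Momentum thrust = m_dot * Ve = 253.2 * 3150 = 797580.0 N
Step 2: Pressure thrust = (Pe - Pa) * Ae = (31309 - 24352) * 3.67 = 25532.19 N
Step 3: Total thrust F = 797580.0 + 25532.19 = 823112.2 N

823112.2


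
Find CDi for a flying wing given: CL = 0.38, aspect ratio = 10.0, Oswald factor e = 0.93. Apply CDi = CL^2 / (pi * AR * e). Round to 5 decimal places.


Step 1: CL^2 = 0.38^2 = 0.1444
Step 2: pi * AR * e = 3.14159 * 10.0 * 0.93 = 29.216812
Step 3: CDi = 0.1444 / 29.216812 = 0.00494

0.00494


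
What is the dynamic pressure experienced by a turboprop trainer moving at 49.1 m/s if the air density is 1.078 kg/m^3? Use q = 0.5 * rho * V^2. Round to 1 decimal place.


Step 1: V^2 = 49.1^2 = 2410.81
Step 2: q = 0.5 * 1.078 * 2410.81
Step 3: q = 1299.4 Pa

1299.4


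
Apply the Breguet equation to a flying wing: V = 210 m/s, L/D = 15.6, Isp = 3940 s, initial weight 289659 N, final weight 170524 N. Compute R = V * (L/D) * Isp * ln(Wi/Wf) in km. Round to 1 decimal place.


Step 1: Coefficient = V * (L/D) * Isp = 210 * 15.6 * 3940 = 12907440.0 m
Step 2: Wi/Wf = 289659 / 170524 = 1.698641
Step 3: ln(1.698641) = 0.529828
Step 4: R = 12907440.0 * 0.529828 = 6838727.2 m = 6838.7 km

6838.7


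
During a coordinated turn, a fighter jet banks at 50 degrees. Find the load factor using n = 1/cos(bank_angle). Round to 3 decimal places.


Step 1: Convert 50 degrees to radians = 0.872665
Step 2: cos(50 deg) = 0.642788
Step 3: n = 1 / 0.642788 = 1.556

1.556


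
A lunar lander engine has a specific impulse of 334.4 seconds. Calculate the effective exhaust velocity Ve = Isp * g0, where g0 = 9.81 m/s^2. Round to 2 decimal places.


Step 1: Ve = Isp * g0 = 334.4 * 9.81
Step 2: Ve = 3280.46 m/s

3280.46


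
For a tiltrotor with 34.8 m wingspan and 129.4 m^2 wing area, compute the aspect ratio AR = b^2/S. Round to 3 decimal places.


Step 1: b^2 = 34.8^2 = 1211.04
Step 2: AR = 1211.04 / 129.4 = 9.359

9.359


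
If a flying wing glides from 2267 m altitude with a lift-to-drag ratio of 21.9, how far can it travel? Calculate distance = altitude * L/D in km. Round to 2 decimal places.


Step 1: Glide distance = altitude * L/D = 2267 * 21.9 = 49647.3 m
Step 2: Convert to km: 49647.3 / 1000 = 49.65 km

49.65


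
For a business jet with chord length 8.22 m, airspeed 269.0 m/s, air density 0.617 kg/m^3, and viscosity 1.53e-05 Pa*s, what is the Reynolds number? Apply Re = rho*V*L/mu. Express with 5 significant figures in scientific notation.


Step 1: Numerator = rho * V * L = 0.617 * 269.0 * 8.22 = 1364.29806
Step 2: Re = 1364.29806 / 1.53e-05
Step 3: Re = 8.9170e+07

8.9170e+07


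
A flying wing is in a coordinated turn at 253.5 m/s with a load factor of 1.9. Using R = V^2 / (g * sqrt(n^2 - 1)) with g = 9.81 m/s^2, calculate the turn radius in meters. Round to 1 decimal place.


Step 1: V^2 = 253.5^2 = 64262.25
Step 2: n^2 - 1 = 1.9^2 - 1 = 2.61
Step 3: sqrt(2.61) = 1.615549
Step 4: R = 64262.25 / (9.81 * 1.615549) = 4054.8 m

4054.8


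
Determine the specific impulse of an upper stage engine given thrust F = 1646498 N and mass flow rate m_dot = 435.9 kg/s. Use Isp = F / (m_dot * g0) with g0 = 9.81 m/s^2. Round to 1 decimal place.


Step 1: m_dot * g0 = 435.9 * 9.81 = 4276.18
Step 2: Isp = 1646498 / 4276.18 = 385.0 s

385.0


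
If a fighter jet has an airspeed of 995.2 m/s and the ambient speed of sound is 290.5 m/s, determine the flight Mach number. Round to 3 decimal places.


Step 1: M = V / a = 995.2 / 290.5
Step 2: M = 3.426

3.426


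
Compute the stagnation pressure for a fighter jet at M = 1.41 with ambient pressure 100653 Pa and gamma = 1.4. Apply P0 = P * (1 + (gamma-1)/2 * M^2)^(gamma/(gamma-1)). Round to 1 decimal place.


Step 1: (gamma-1)/2 * M^2 = 0.2 * 1.9881 = 0.39762
Step 2: 1 + 0.39762 = 1.39762
Step 3: Exponent gamma/(gamma-1) = 3.5
Step 4: P0 = 100653 * 1.39762^3.5 = 324854.3 Pa

324854.3


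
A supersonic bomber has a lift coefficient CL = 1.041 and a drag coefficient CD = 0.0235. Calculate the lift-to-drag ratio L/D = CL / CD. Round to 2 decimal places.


Step 1: L/D = CL / CD = 1.041 / 0.0235
Step 2: L/D = 44.30

44.30


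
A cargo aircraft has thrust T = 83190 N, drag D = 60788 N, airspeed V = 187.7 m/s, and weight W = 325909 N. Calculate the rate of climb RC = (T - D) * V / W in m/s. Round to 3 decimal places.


Step 1: Excess thrust = T - D = 83190 - 60788 = 22402 N
Step 2: Excess power = 22402 * 187.7 = 4204855.4 W
Step 3: RC = 4204855.4 / 325909 = 12.902 m/s

12.902


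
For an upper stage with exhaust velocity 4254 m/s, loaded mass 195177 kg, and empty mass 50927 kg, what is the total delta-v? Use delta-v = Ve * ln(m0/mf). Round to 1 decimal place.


Step 1: Mass ratio m0/mf = 195177 / 50927 = 3.832486
Step 2: ln(3.832486) = 1.343514
Step 3: delta-v = 4254 * 1.343514 = 5715.3 m/s

5715.3


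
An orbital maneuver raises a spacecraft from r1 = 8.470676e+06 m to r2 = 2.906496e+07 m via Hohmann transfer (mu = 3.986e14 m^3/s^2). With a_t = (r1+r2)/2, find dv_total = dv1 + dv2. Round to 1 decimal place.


Step 1: Transfer semi-major axis a_t = (8.470676e+06 + 2.906496e+07) / 2 = 1.876782e+07 m
Step 2: v1 (circular at r1) = sqrt(mu/r1) = 6859.77 m/s
Step 3: v_t1 = sqrt(mu*(2/r1 - 1/a_t)) = 8536.65 m/s
Step 4: dv1 = |8536.65 - 6859.77| = 1676.88 m/s
Step 5: v2 (circular at r2) = 3703.26 m/s, v_t2 = 2487.92 m/s
Step 6: dv2 = |3703.26 - 2487.92| = 1215.34 m/s
Step 7: Total delta-v = 1676.88 + 1215.34 = 2892.2 m/s

2892.2


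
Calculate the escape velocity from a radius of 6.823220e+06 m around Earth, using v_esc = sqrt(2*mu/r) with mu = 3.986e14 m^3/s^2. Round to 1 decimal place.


Step 1: 2*mu/r = 2 * 3.986e14 / 6.823220e+06 = 116836332.4061
Step 2: v_esc = sqrt(116836332.4061) = 10809.1 m/s

10809.1


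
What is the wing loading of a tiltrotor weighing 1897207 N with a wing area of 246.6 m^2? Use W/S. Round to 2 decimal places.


Step 1: Wing loading = W / S = 1897207 / 246.6
Step 2: Wing loading = 7693.46 N/m^2

7693.46


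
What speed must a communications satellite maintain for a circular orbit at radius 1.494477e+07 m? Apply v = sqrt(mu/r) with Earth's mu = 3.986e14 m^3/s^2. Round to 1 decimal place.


Step 1: mu / r = 3.986e14 / 1.494477e+07 = 26671537.936
Step 2: v = sqrt(26671537.936) = 5164.4 m/s

5164.4


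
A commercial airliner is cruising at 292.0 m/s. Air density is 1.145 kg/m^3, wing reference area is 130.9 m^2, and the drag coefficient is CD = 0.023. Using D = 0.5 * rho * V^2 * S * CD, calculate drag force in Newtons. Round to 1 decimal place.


Step 1: Dynamic pressure q = 0.5 * 1.145 * 292.0^2 = 48813.64 Pa
Step 2: Drag D = q * S * CD = 48813.64 * 130.9 * 0.023
Step 3: D = 146963.2 N

146963.2


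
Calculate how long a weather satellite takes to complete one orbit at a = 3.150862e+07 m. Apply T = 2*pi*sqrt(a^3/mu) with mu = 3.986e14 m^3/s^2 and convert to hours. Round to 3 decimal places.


Step 1: a^3 / mu = 3.128154e+22 / 3.986e14 = 7.847853e+07
Step 2: sqrt(7.847853e+07) = 8858.8108 s
Step 3: T = 2*pi * 8858.8108 = 55661.55 s
Step 4: T in hours = 55661.55 / 3600 = 15.462 hours

15.462


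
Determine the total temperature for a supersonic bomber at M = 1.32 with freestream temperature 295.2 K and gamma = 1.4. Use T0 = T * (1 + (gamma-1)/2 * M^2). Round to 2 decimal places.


Step 1: (gamma-1)/2 = 0.2
Step 2: M^2 = 1.7424
Step 3: 1 + 0.2 * 1.7424 = 1.34848
Step 4: T0 = 295.2 * 1.34848 = 398.07 K

398.07


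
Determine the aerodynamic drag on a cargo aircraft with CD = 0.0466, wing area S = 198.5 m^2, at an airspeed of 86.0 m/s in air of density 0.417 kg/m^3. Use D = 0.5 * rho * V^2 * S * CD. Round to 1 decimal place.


Step 1: Dynamic pressure q = 0.5 * 0.417 * 86.0^2 = 1542.066 Pa
Step 2: Drag D = q * S * CD = 1542.066 * 198.5 * 0.0466
Step 3: D = 14264.3 N

14264.3


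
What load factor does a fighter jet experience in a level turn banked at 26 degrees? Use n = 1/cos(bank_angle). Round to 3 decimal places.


Step 1: Convert 26 degrees to radians = 0.453786
Step 2: cos(26 deg) = 0.898794
Step 3: n = 1 / 0.898794 = 1.113

1.113


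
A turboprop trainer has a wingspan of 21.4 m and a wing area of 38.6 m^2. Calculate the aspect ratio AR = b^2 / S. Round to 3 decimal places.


Step 1: b^2 = 21.4^2 = 457.96
Step 2: AR = 457.96 / 38.6 = 11.864

11.864


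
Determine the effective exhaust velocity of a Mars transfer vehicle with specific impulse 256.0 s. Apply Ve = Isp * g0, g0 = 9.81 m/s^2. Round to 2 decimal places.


Step 1: Ve = Isp * g0 = 256.0 * 9.81
Step 2: Ve = 2511.36 m/s

2511.36


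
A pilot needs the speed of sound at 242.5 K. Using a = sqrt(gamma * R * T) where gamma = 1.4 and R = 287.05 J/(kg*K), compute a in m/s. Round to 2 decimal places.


Step 1: gamma * R * T = 1.4 * 287.05 * 242.5 = 97453.475
Step 2: a = sqrt(97453.475) = 312.18 m/s

312.18


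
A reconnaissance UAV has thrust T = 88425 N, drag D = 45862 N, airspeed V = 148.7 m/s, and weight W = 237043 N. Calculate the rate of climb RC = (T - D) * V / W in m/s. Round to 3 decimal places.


Step 1: Excess thrust = T - D = 88425 - 45862 = 42563 N
Step 2: Excess power = 42563 * 148.7 = 6329118.1 W
Step 3: RC = 6329118.1 / 237043 = 26.700 m/s

26.700


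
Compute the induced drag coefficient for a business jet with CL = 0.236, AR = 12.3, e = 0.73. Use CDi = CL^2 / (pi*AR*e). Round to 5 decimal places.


Step 1: CL^2 = 0.236^2 = 0.055696
Step 2: pi * AR * e = 3.14159 * 12.3 * 0.73 = 28.20836
Step 3: CDi = 0.055696 / 28.20836 = 0.00197

0.00197


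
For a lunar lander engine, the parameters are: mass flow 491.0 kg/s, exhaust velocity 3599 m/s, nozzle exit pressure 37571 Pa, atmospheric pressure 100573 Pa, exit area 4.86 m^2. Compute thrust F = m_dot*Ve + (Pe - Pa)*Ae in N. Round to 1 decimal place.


Step 1: Momentum thrust = m_dot * Ve = 491.0 * 3599 = 1767109.0 N
Step 2: Pressure thrust = (Pe - Pa) * Ae = (37571 - 100573) * 4.86 = -306189.72 N
Step 3: Total thrust F = 1767109.0 + -306189.72 = 1460919.3 N

1460919.3


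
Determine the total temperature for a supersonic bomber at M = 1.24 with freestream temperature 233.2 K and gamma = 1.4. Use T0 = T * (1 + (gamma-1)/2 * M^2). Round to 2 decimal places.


Step 1: (gamma-1)/2 = 0.2
Step 2: M^2 = 1.5376
Step 3: 1 + 0.2 * 1.5376 = 1.30752
Step 4: T0 = 233.2 * 1.30752 = 304.91 K

304.91


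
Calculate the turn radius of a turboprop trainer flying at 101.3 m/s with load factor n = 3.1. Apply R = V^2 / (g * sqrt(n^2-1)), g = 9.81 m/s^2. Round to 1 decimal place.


Step 1: V^2 = 101.3^2 = 10261.69
Step 2: n^2 - 1 = 3.1^2 - 1 = 8.61
Step 3: sqrt(8.61) = 2.93428
Step 4: R = 10261.69 / (9.81 * 2.93428) = 356.5 m

356.5


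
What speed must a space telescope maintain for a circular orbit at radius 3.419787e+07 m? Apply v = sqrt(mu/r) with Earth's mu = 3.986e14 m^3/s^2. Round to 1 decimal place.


Step 1: mu / r = 3.986e14 / 3.419787e+07 = 11655696.6852
Step 2: v = sqrt(11655696.6852) = 3414.0 m/s

3414.0


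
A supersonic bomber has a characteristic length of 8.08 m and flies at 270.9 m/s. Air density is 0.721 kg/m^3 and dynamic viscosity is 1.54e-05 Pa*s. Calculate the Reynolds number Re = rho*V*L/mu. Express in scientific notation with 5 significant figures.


Step 1: Numerator = rho * V * L = 0.721 * 270.9 * 8.08 = 1578.176712
Step 2: Re = 1578.176712 / 1.54e-05
Step 3: Re = 1.0248e+08

1.0248e+08


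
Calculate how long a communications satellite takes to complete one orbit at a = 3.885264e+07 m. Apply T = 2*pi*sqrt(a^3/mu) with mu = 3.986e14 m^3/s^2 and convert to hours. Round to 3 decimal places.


Step 1: a^3 / mu = 5.864913e+22 / 3.986e14 = 1.471378e+08
Step 2: sqrt(1.471378e+08) = 12130.0378 s
Step 3: T = 2*pi * 12130.0378 = 76215.28 s
Step 4: T in hours = 76215.28 / 3600 = 21.171 hours

21.171


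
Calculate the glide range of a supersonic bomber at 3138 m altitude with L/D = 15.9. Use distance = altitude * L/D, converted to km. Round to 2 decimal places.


Step 1: Glide distance = altitude * L/D = 3138 * 15.9 = 49894.2 m
Step 2: Convert to km: 49894.2 / 1000 = 49.89 km

49.89


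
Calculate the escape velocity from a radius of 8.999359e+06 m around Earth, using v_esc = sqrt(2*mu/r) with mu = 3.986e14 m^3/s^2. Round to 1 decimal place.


Step 1: 2*mu/r = 2 * 3.986e14 / 8.999359e+06 = 88584086.9333
Step 2: v_esc = sqrt(88584086.9333) = 9411.9 m/s

9411.9


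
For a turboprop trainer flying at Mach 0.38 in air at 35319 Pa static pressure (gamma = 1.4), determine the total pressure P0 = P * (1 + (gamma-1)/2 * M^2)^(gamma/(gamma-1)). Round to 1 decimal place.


Step 1: (gamma-1)/2 * M^2 = 0.2 * 0.1444 = 0.02888
Step 2: 1 + 0.02888 = 1.02888
Step 3: Exponent gamma/(gamma-1) = 3.5
Step 4: P0 = 35319 * 1.02888^3.5 = 39019.8 Pa

39019.8


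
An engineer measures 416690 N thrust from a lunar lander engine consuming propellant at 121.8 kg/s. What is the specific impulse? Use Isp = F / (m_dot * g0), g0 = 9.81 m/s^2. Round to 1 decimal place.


Step 1: m_dot * g0 = 121.8 * 9.81 = 1194.86
Step 2: Isp = 416690 / 1194.86 = 348.7 s

348.7


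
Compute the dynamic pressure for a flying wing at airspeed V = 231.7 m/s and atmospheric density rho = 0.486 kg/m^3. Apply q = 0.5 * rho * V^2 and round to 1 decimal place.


Step 1: V^2 = 231.7^2 = 53684.89
Step 2: q = 0.5 * 0.486 * 53684.89
Step 3: q = 13045.4 Pa

13045.4


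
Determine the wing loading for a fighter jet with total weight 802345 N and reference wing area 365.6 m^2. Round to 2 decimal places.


Step 1: Wing loading = W / S = 802345 / 365.6
Step 2: Wing loading = 2194.60 N/m^2

2194.60


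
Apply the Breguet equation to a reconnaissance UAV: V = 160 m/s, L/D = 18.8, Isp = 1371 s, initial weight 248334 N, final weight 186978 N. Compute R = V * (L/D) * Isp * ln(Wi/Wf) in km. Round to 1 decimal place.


Step 1: Coefficient = V * (L/D) * Isp = 160 * 18.8 * 1371 = 4123968.0 m
Step 2: Wi/Wf = 248334 / 186978 = 1.328146
Step 3: ln(1.328146) = 0.283784
Step 4: R = 4123968.0 * 0.283784 = 1170314.7 m = 1170.3 km

1170.3


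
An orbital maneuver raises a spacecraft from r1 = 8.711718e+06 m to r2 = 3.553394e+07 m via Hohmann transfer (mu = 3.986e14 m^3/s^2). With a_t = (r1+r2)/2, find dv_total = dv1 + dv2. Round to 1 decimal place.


Step 1: Transfer semi-major axis a_t = (8.711718e+06 + 3.553394e+07) / 2 = 2.212283e+07 m
Step 2: v1 (circular at r1) = sqrt(mu/r1) = 6764.2 m/s
Step 3: v_t1 = sqrt(mu*(2/r1 - 1/a_t)) = 8572.71 m/s
Step 4: dv1 = |8572.71 - 6764.2| = 1808.5 m/s
Step 5: v2 (circular at r2) = 3349.25 m/s, v_t2 = 2101.74 m/s
Step 6: dv2 = |3349.25 - 2101.74| = 1247.51 m/s
Step 7: Total delta-v = 1808.5 + 1247.51 = 3056.0 m/s

3056.0


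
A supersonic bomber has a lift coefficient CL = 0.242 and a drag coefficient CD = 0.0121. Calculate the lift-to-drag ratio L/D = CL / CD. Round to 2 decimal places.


Step 1: L/D = CL / CD = 0.242 / 0.0121
Step 2: L/D = 20.00

20.00


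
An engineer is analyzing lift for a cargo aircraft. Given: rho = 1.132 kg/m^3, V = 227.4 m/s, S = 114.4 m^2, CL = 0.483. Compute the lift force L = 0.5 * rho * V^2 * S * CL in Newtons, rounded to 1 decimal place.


Step 1: Calculate dynamic pressure q = 0.5 * 1.132 * 227.4^2 = 0.5 * 1.132 * 51710.76 = 29268.2902 Pa
Step 2: Multiply by wing area and lift coefficient: L = 29268.2902 * 114.4 * 0.483
Step 3: L = 3348292.3943 * 0.483 = 1617225.2 N

1617225.2


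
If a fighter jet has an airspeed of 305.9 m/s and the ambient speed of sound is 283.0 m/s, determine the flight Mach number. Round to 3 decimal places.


Step 1: M = V / a = 305.9 / 283.0
Step 2: M = 1.081

1.081


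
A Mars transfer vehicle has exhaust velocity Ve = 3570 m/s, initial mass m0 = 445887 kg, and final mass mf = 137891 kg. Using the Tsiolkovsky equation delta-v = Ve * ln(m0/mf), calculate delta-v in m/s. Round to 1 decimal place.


Step 1: Mass ratio m0/mf = 445887 / 137891 = 3.233619
Step 2: ln(3.233619) = 1.173602
Step 3: delta-v = 3570 * 1.173602 = 4189.8 m/s

4189.8


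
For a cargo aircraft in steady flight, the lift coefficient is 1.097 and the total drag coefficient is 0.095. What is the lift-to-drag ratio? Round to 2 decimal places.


Step 1: L/D = CL / CD = 1.097 / 0.095
Step 2: L/D = 11.55

11.55


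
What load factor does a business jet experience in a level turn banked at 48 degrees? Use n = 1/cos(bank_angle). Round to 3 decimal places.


Step 1: Convert 48 degrees to radians = 0.837758
Step 2: cos(48 deg) = 0.669131
Step 3: n = 1 / 0.669131 = 1.494

1.494


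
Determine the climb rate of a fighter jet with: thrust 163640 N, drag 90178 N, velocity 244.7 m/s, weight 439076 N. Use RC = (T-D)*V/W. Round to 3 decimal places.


Step 1: Excess thrust = T - D = 163640 - 90178 = 73462 N
Step 2: Excess power = 73462 * 244.7 = 17976151.4 W
Step 3: RC = 17976151.4 / 439076 = 40.941 m/s

40.941


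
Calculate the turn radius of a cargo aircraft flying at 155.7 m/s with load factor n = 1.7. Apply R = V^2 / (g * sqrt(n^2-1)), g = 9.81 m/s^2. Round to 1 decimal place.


Step 1: V^2 = 155.7^2 = 24242.49
Step 2: n^2 - 1 = 1.7^2 - 1 = 1.89
Step 3: sqrt(1.89) = 1.374773
Step 4: R = 24242.49 / (9.81 * 1.374773) = 1797.5 m

1797.5


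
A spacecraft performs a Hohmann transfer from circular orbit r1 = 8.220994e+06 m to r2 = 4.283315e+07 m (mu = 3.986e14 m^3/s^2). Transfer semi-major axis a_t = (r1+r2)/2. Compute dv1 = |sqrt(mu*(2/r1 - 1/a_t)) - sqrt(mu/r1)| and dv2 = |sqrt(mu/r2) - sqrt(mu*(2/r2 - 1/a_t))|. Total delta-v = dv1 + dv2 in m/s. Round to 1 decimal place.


Step 1: Transfer semi-major axis a_t = (8.220994e+06 + 4.283315e+07) / 2 = 2.552707e+07 m
Step 2: v1 (circular at r1) = sqrt(mu/r1) = 6963.16 m/s
Step 3: v_t1 = sqrt(mu*(2/r1 - 1/a_t)) = 9019.78 m/s
Step 4: dv1 = |9019.78 - 6963.16| = 2056.62 m/s
Step 5: v2 (circular at r2) = 3050.55 m/s, v_t2 = 1731.17 m/s
Step 6: dv2 = |3050.55 - 1731.17| = 1319.38 m/s
Step 7: Total delta-v = 2056.62 + 1319.38 = 3376.0 m/s

3376.0


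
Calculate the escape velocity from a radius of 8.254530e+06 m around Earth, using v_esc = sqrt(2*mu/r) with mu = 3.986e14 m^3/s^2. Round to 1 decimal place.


Step 1: 2*mu/r = 2 * 3.986e14 / 8.254530e+06 = 96577273.3275
Step 2: v_esc = sqrt(96577273.3275) = 9827.4 m/s

9827.4


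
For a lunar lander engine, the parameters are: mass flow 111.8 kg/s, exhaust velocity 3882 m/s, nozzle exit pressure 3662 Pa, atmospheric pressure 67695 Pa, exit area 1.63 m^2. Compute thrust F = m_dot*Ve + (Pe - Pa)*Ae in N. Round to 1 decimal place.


Step 1: Momentum thrust = m_dot * Ve = 111.8 * 3882 = 434007.6 N
Step 2: Pressure thrust = (Pe - Pa) * Ae = (3662 - 67695) * 1.63 = -104373.79 N
Step 3: Total thrust F = 434007.6 + -104373.79 = 329633.8 N

329633.8


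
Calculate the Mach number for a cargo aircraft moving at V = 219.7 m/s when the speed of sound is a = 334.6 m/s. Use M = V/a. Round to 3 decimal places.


Step 1: M = V / a = 219.7 / 334.6
Step 2: M = 0.657

0.657


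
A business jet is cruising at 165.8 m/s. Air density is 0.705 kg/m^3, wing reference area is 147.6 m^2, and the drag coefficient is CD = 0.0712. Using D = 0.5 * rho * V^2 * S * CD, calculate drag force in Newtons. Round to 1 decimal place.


Step 1: Dynamic pressure q = 0.5 * 0.705 * 165.8^2 = 9690.0981 Pa
Step 2: Drag D = q * S * CD = 9690.0981 * 147.6 * 0.0712
Step 3: D = 101834.4 N

101834.4


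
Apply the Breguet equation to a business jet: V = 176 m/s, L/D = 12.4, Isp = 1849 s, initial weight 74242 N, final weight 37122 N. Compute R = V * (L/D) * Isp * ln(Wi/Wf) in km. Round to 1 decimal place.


Step 1: Coefficient = V * (L/D) * Isp = 176 * 12.4 * 1849 = 4035257.6 m
Step 2: Wi/Wf = 74242 / 37122 = 1.999946
Step 3: ln(1.999946) = 0.69312
Step 4: R = 4035257.6 * 0.69312 = 2796918.7 m = 2796.9 km

2796.9


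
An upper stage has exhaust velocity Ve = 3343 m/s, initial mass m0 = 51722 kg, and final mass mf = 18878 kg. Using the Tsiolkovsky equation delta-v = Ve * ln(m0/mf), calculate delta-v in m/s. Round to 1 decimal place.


Step 1: Mass ratio m0/mf = 51722 / 18878 = 2.739803
Step 2: ln(2.739803) = 1.007886
Step 3: delta-v = 3343 * 1.007886 = 3369.4 m/s

3369.4


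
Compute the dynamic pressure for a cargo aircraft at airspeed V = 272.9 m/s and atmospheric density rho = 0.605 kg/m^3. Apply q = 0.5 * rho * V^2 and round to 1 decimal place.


Step 1: V^2 = 272.9^2 = 74474.41
Step 2: q = 0.5 * 0.605 * 74474.41
Step 3: q = 22528.5 Pa

22528.5


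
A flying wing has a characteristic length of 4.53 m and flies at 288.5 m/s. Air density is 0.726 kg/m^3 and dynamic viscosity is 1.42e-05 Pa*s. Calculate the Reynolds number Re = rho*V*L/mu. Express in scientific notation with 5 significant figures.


Step 1: Numerator = rho * V * L = 0.726 * 288.5 * 4.53 = 948.81303
Step 2: Re = 948.81303 / 1.42e-05
Step 3: Re = 6.6818e+07

6.6818e+07


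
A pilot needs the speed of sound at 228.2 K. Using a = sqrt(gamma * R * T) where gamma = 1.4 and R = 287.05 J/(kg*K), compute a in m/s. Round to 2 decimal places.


Step 1: gamma * R * T = 1.4 * 287.05 * 228.2 = 91706.734
Step 2: a = sqrt(91706.734) = 302.83 m/s

302.83


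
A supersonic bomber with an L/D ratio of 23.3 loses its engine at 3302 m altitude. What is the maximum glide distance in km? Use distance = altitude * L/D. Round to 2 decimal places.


Step 1: Glide distance = altitude * L/D = 3302 * 23.3 = 76936.6 m
Step 2: Convert to km: 76936.6 / 1000 = 76.94 km

76.94


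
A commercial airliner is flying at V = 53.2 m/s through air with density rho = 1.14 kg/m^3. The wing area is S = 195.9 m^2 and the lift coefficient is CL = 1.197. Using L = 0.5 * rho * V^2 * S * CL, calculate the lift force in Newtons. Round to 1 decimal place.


Step 1: Calculate dynamic pressure q = 0.5 * 1.14 * 53.2^2 = 0.5 * 1.14 * 2830.24 = 1613.2368 Pa
Step 2: Multiply by wing area and lift coefficient: L = 1613.2368 * 195.9 * 1.197
Step 3: L = 316033.0891 * 1.197 = 378291.6 N

378291.6


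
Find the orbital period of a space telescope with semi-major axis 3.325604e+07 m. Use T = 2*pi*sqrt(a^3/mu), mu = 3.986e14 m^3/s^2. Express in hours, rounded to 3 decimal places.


Step 1: a^3 / mu = 3.677999e+22 / 3.986e14 = 9.227293e+07
Step 2: sqrt(9.227293e+07) = 9605.8799 s
Step 3: T = 2*pi * 9605.8799 = 60355.52 s
Step 4: T in hours = 60355.52 / 3600 = 16.765 hours

16.765


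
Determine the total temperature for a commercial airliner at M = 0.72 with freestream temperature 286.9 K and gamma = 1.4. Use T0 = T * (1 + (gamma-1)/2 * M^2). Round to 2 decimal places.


Step 1: (gamma-1)/2 = 0.2
Step 2: M^2 = 0.5184
Step 3: 1 + 0.2 * 0.5184 = 1.10368
Step 4: T0 = 286.9 * 1.10368 = 316.65 K

316.65


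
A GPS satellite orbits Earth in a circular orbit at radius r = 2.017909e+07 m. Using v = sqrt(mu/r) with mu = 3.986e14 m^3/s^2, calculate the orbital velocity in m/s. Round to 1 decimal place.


Step 1: mu / r = 3.986e14 / 2.017909e+07 = 19753120.6809
Step 2: v = sqrt(19753120.6809) = 4444.4 m/s

4444.4


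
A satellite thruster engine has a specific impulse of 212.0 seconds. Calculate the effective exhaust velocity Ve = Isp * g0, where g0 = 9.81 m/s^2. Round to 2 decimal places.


Step 1: Ve = Isp * g0 = 212.0 * 9.81
Step 2: Ve = 2079.72 m/s

2079.72


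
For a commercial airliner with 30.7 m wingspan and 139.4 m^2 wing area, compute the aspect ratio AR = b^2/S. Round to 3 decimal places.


Step 1: b^2 = 30.7^2 = 942.49
Step 2: AR = 942.49 / 139.4 = 6.761

6.761


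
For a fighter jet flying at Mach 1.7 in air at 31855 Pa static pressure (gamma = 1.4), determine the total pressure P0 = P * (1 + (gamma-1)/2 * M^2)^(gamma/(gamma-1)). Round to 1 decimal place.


Step 1: (gamma-1)/2 * M^2 = 0.2 * 2.89 = 0.578
Step 2: 1 + 0.578 = 1.578
Step 3: Exponent gamma/(gamma-1) = 3.5
Step 4: P0 = 31855 * 1.578^3.5 = 157236.0 Pa

157236.0


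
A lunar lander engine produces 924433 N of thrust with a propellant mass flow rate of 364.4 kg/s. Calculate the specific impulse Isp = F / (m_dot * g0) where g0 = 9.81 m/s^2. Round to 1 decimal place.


Step 1: m_dot * g0 = 364.4 * 9.81 = 3574.76
Step 2: Isp = 924433 / 3574.76 = 258.6 s

258.6


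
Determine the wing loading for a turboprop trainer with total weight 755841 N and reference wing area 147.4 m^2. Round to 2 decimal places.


Step 1: Wing loading = W / S = 755841 / 147.4
Step 2: Wing loading = 5127.82 N/m^2

5127.82


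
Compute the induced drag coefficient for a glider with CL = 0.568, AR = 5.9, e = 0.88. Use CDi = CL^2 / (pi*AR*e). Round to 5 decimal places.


Step 1: CL^2 = 0.568^2 = 0.322624
Step 2: pi * AR * e = 3.14159 * 5.9 * 0.88 = 16.311149
Step 3: CDi = 0.322624 / 16.311149 = 0.01978

0.01978


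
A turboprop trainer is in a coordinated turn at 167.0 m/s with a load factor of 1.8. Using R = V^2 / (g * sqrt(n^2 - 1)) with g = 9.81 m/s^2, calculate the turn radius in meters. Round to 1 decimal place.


Step 1: V^2 = 167.0^2 = 27889.0
Step 2: n^2 - 1 = 1.8^2 - 1 = 2.24
Step 3: sqrt(2.24) = 1.496663
Step 4: R = 27889.0 / (9.81 * 1.496663) = 1899.5 m

1899.5


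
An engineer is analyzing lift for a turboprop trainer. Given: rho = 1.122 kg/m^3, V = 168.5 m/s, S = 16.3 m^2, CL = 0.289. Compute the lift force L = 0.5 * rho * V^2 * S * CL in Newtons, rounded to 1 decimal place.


Step 1: Calculate dynamic pressure q = 0.5 * 1.122 * 168.5^2 = 0.5 * 1.122 * 28392.25 = 15928.0523 Pa
Step 2: Multiply by wing area and lift coefficient: L = 15928.0523 * 16.3 * 0.289
Step 3: L = 259627.2517 * 0.289 = 75032.3 N

75032.3


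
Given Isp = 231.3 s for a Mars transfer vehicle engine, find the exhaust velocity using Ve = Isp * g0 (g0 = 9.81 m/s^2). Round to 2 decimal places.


Step 1: Ve = Isp * g0 = 231.3 * 9.81
Step 2: Ve = 2269.05 m/s

2269.05


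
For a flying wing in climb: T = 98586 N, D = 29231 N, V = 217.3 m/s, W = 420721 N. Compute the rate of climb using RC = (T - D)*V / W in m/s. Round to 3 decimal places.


Step 1: Excess thrust = T - D = 98586 - 29231 = 69355 N
Step 2: Excess power = 69355 * 217.3 = 15070841.5 W
Step 3: RC = 15070841.5 / 420721 = 35.821 m/s

35.821


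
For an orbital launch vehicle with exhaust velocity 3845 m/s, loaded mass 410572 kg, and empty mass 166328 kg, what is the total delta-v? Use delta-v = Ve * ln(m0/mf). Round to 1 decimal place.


Step 1: Mass ratio m0/mf = 410572 / 166328 = 2.468448
Step 2: ln(2.468448) = 0.90359
Step 3: delta-v = 3845 * 0.90359 = 3474.3 m/s

3474.3


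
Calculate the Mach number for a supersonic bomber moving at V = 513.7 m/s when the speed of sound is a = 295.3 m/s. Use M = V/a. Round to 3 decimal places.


Step 1: M = V / a = 513.7 / 295.3
Step 2: M = 1.740

1.740


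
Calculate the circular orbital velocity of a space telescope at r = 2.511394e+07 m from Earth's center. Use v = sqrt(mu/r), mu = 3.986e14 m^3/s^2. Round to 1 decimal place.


Step 1: mu / r = 3.986e14 / 2.511394e+07 = 15871663.3073
Step 2: v = sqrt(15871663.3073) = 3983.9 m/s

3983.9


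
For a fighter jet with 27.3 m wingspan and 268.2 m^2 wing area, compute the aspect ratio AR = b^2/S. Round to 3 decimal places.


Step 1: b^2 = 27.3^2 = 745.29
Step 2: AR = 745.29 / 268.2 = 2.779

2.779


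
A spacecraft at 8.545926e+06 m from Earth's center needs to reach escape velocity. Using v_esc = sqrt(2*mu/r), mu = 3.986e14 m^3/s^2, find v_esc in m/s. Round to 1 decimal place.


Step 1: 2*mu/r = 2 * 3.986e14 / 8.545926e+06 = 93284215.1921
Step 2: v_esc = sqrt(93284215.1921) = 9658.4 m/s

9658.4


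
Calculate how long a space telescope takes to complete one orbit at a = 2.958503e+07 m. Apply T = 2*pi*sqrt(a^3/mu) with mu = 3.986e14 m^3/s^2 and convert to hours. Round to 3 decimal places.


Step 1: a^3 / mu = 2.589501e+22 / 3.986e14 = 6.496490e+07
Step 2: sqrt(6.496490e+07) = 8060.0804 s
Step 3: T = 2*pi * 8060.0804 = 50642.98 s
Step 4: T in hours = 50642.98 / 3600 = 14.067 hours

14.067


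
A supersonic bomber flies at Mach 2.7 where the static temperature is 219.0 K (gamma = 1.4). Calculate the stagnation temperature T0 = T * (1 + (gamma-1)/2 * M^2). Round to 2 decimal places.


Step 1: (gamma-1)/2 = 0.2
Step 2: M^2 = 7.29
Step 3: 1 + 0.2 * 7.29 = 2.458
Step 4: T0 = 219.0 * 2.458 = 538.30 K

538.30


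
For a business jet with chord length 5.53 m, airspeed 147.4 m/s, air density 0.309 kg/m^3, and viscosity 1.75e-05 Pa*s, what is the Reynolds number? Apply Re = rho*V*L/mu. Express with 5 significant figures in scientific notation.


Step 1: Numerator = rho * V * L = 0.309 * 147.4 * 5.53 = 251.872698
Step 2: Re = 251.872698 / 1.75e-05
Step 3: Re = 1.4393e+07

1.4393e+07


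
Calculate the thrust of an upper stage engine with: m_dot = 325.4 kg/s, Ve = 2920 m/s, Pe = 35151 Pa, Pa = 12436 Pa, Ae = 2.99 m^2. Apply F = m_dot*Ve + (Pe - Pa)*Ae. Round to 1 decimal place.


Step 1: Momentum thrust = m_dot * Ve = 325.4 * 2920 = 950168.0 N
Step 2: Pressure thrust = (Pe - Pa) * Ae = (35151 - 12436) * 2.99 = 67917.85 N
Step 3: Total thrust F = 950168.0 + 67917.85 = 1018085.9 N

1018085.9


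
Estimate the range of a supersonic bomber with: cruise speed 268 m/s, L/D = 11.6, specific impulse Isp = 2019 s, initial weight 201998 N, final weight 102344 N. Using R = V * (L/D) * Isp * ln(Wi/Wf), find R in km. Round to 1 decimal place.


Step 1: Coefficient = V * (L/D) * Isp = 268 * 11.6 * 2019 = 6276667.2 m
Step 2: Wi/Wf = 201998 / 102344 = 1.973716
Step 3: ln(1.973716) = 0.679918
Step 4: R = 6276667.2 * 0.679918 = 4267619.7 m = 4267.6 km

4267.6


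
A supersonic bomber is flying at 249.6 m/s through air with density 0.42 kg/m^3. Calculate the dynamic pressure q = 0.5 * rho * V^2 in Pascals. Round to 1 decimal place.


Step 1: V^2 = 249.6^2 = 62300.16
Step 2: q = 0.5 * 0.42 * 62300.16
Step 3: q = 13083.0 Pa

13083.0


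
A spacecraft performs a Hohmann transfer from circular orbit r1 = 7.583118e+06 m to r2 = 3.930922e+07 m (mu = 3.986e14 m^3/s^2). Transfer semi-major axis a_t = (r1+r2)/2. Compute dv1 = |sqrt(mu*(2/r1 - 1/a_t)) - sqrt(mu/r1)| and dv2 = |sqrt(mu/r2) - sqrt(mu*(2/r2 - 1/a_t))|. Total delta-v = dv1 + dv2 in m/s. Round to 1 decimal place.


Step 1: Transfer semi-major axis a_t = (7.583118e+06 + 3.930922e+07) / 2 = 2.344617e+07 m
Step 2: v1 (circular at r1) = sqrt(mu/r1) = 7250.11 m/s
Step 3: v_t1 = sqrt(mu*(2/r1 - 1/a_t)) = 9387.63 m/s
Step 4: dv1 = |9387.63 - 7250.11| = 2137.52 m/s
Step 5: v2 (circular at r2) = 3184.35 m/s, v_t2 = 1810.96 m/s
Step 6: dv2 = |3184.35 - 1810.96| = 1373.39 m/s
Step 7: Total delta-v = 2137.52 + 1373.39 = 3510.9 m/s

3510.9


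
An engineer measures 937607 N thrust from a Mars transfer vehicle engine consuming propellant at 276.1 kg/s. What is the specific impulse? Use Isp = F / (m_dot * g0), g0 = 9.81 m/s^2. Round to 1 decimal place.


Step 1: m_dot * g0 = 276.1 * 9.81 = 2708.54
Step 2: Isp = 937607 / 2708.54 = 346.2 s

346.2


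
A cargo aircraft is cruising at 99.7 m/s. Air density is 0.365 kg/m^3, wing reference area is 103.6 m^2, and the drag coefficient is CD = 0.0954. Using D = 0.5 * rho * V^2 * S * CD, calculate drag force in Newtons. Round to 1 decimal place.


Step 1: Dynamic pressure q = 0.5 * 0.365 * 99.7^2 = 1814.0664 Pa
Step 2: Drag D = q * S * CD = 1814.0664 * 103.6 * 0.0954
Step 3: D = 17929.2 N

17929.2


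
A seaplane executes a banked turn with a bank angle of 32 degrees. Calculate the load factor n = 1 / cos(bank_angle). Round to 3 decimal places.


Step 1: Convert 32 degrees to radians = 0.558505
Step 2: cos(32 deg) = 0.848048
Step 3: n = 1 / 0.848048 = 1.179

1.179


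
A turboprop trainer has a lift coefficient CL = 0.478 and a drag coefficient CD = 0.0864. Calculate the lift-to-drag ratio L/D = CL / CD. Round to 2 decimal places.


Step 1: L/D = CL / CD = 0.478 / 0.0864
Step 2: L/D = 5.53

5.53


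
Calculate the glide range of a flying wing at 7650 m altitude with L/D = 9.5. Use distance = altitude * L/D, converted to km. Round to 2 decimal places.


Step 1: Glide distance = altitude * L/D = 7650 * 9.5 = 72675.0 m
Step 2: Convert to km: 72675.0 / 1000 = 72.68 km

72.68


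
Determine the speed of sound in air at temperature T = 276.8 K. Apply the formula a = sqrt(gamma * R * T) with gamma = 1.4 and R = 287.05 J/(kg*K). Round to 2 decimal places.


Step 1: gamma * R * T = 1.4 * 287.05 * 276.8 = 111237.616
Step 2: a = sqrt(111237.616) = 333.52 m/s

333.52


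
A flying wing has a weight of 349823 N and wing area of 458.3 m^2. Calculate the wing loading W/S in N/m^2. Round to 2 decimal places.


Step 1: Wing loading = W / S = 349823 / 458.3
Step 2: Wing loading = 763.31 N/m^2

763.31


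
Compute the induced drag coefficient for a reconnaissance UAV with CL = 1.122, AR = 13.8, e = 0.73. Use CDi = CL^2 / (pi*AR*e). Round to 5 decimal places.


Step 1: CL^2 = 1.122^2 = 1.258884
Step 2: pi * AR * e = 3.14159 * 13.8 * 0.73 = 31.648404
Step 3: CDi = 1.258884 / 31.648404 = 0.03978

0.03978


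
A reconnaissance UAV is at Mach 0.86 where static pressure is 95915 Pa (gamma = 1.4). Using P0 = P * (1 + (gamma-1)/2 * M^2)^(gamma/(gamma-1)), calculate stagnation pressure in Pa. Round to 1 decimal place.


Step 1: (gamma-1)/2 * M^2 = 0.2 * 0.7396 = 0.14792
Step 2: 1 + 0.14792 = 1.14792
Step 3: Exponent gamma/(gamma-1) = 3.5
Step 4: P0 = 95915 * 1.14792^3.5 = 155445.2 Pa

155445.2


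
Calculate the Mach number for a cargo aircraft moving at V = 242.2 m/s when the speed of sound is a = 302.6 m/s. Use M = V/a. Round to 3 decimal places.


Step 1: M = V / a = 242.2 / 302.6
Step 2: M = 0.800

0.800


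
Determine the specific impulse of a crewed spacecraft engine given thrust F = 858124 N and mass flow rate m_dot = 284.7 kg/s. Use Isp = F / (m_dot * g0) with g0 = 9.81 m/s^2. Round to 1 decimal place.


Step 1: m_dot * g0 = 284.7 * 9.81 = 2792.91
Step 2: Isp = 858124 / 2792.91 = 307.3 s

307.3


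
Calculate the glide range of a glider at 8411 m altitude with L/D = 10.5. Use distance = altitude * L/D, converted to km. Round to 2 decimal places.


Step 1: Glide distance = altitude * L/D = 8411 * 10.5 = 88315.5 m
Step 2: Convert to km: 88315.5 / 1000 = 88.32 km

88.32


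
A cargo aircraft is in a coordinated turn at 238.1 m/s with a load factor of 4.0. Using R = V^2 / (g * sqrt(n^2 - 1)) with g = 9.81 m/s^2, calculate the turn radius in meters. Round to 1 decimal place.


Step 1: V^2 = 238.1^2 = 56691.61
Step 2: n^2 - 1 = 4.0^2 - 1 = 15.0
Step 3: sqrt(15.0) = 3.872983
Step 4: R = 56691.61 / (9.81 * 3.872983) = 1492.1 m

1492.1
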